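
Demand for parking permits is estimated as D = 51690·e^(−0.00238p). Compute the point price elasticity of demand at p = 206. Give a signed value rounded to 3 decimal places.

dD/dp = −0.00238·D = -75.3455. At p = 206, D = 31657.8.
Ed = (dD/dp)·(p/D) = (-75.3455) × (206/31657.8) = -0.49028

-0.490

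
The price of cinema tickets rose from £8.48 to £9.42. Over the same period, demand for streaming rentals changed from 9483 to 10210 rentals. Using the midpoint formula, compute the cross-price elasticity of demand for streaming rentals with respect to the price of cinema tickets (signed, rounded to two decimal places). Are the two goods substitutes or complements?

%ΔQ_{streaming rentals} = (10210 − 9483)/avg = 727/9846.5 = 0.073833…
%ΔP_{cinema tickets} = (9.42 − 8.48)/avg = 0.94/8.95 = 0.105027…
E_cross = (727/9846.5) / (0.94/8.95) = 0.7029…
E_cross > 0 ⇒ the goods are substitutes.

0.70; substitutes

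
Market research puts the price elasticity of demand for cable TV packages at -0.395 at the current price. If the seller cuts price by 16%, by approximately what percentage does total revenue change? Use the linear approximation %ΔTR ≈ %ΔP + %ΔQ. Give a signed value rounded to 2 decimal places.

-9.68%

%ΔQ ≈ Ed × %ΔP = (-0.395) × (-16%) = +6.3200%
%ΔTR ≈ %ΔP + %ΔQ = (-16%) + (+6.3200%) = -9.6800%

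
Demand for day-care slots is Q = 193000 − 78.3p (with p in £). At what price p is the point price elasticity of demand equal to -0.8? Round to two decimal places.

1095.50

Ed = −78.3p/(193000 − 78.3p). Set this equal to -0.8:
78.3p = 0.8·(193000 − 78.3p) ⇒ 78.3p(1 + 0.8) = 0.8·193000
p = 0.8·193000 / (78.3·1.8) = 1095.5016…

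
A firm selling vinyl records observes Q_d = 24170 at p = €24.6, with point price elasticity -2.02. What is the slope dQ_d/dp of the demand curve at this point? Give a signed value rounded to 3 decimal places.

Ed = (dQ_d/dp)·(p/Q_d) ⇒ dQ_d/dp = Ed·Q_d/p = (-2.02)·24170/24.6 = -1984.69105…

-1984.691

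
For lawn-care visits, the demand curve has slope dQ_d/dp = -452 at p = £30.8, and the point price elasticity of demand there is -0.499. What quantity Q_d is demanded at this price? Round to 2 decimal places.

27899.00

Ed = (dQ_d/dp)·(p/Q_d) ⇒ Q_d = (dQ_d/dp)·p/Ed = (-452)·30.8/(-0.499) = 27898.9979…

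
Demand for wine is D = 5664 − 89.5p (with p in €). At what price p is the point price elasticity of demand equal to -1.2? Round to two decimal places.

Ed = −89.5p/(5664 − 89.5p). Set this equal to -1.2:
89.5p = 1.2·(5664 − 89.5p) ⇒ 89.5p(1 + 1.2) = 1.2·5664
p = 1.2·5664 / (89.5·2.2) = 34.5190…

34.52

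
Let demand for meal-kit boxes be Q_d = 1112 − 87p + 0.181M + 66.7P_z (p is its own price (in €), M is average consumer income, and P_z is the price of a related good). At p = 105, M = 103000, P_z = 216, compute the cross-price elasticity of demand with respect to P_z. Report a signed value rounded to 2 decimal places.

At the given values, Q_d = 1112 − 87(105) + 0.181(103000) + 66.7(216) = 25027.2.
∂Q_d/∂P_z = 66.7.
E = (66.7) × (216/25027.2) = 0.5756…

0.58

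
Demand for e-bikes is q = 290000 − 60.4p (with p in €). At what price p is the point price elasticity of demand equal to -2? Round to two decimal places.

3200.88

Ed = −60.4p/(290000 − 60.4p). Set this equal to -2:
60.4p = 2·(290000 − 60.4p) ⇒ 60.4p(1 + 2) = 2·290000
p = 2·290000 / (60.4·3) = 3200.8830…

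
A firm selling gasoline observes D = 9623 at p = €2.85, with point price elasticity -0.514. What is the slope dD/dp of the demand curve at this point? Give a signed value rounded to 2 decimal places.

Ed = (dD/dp)·(p/D) ⇒ dD/dp = Ed·D/p = (-0.514)·9623/2.85 = -1735.5164…

-1735.52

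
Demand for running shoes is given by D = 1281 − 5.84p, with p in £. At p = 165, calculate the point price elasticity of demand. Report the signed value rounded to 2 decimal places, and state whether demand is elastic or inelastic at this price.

-3.04; elastic

dD/dp = −5.84. At p = 165, D = 1281 − 5.84(165) = 317.4.
Ed = (dD/dp)·(p/D) = −5.84 × (165/317.4) = -3.0359…
|Ed| = 3.04 > 1, so demand is elastic.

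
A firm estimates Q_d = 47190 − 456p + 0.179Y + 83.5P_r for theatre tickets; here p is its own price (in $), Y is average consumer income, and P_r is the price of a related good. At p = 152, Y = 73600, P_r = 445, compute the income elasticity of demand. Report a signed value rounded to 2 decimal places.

0.47

At the given values, Q_d = 47190 − 456(152) + 0.179(73600) + 83.5(445) = 28209.9.
∂Q_d/∂Y = 0.179.
E = (0.179) × (73600/28209.9) = 0.4670…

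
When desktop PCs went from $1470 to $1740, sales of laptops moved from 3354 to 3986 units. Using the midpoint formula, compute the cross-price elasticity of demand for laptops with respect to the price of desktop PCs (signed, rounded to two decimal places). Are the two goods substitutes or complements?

1.02; substitutes

%ΔQ_{laptops} = (3986 − 3354)/avg = 632/3670 = 0.172207…
%ΔP_{desktop PCs} = (1740 − 1470)/avg = 270/1605 = 0.168224…
E_cross = (632/3670) / (270/1605) = 1.0236…
E_cross > 0 ⇒ the goods are substitutes.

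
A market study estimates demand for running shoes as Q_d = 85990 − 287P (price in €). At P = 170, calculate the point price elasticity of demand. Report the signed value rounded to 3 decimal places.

-1.312

dQ_d/dP = −287. At P = 170, Q_d = 85990 − 287(170) = 37200.
Ed = (dQ_d/dP)·(P/Q_d) = −287 × (170/37200) = -1.31155…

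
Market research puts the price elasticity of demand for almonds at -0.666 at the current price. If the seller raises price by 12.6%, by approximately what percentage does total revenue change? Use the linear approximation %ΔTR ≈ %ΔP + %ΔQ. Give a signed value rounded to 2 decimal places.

%ΔQ ≈ Ed × %ΔP = (-0.666) × (+12.6%) = -8.3916%
%ΔTR ≈ %ΔP + %ΔQ = (+12.6%) + (-8.3916%) = +4.2084%

+4.21%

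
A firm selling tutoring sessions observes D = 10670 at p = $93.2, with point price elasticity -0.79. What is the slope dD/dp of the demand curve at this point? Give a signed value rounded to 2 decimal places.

Ed = (dD/dp)·(p/D) ⇒ dD/dp = Ed·D/p = (-0.79)·10670/93.2 = -90.4431…

-90.44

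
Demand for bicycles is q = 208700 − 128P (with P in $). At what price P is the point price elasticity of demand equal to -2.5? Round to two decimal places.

1164.62

Ed = −128P/(208700 − 128P). Set this equal to -2.5:
128P = 2.5·(208700 − 128P) ⇒ 128P(1 + 2.5) = 2.5·208700
P = 2.5·208700 / (128·3.5) = 1164.6205…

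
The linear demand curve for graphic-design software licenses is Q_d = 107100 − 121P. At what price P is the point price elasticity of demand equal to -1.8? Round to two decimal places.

569.01

Ed = −121P/(107100 − 121P). Set this equal to -1.8:
121P = 1.8·(107100 − 121P) ⇒ 121P(1 + 1.8) = 1.8·107100
P = 1.8·107100 / (121·2.8) = 569.0082…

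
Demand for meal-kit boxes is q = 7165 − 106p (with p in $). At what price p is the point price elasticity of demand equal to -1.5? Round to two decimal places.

40.56

Ed = −106p/(7165 − 106p). Set this equal to -1.5:
106p = 1.5·(7165 − 106p) ⇒ 106p(1 + 1.5) = 1.5·7165
p = 1.5·7165 / (106·2.5) = 40.5566…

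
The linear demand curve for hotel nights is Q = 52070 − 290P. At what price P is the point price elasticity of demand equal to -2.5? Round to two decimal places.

Ed = −290P/(52070 − 290P). Set this equal to -2.5:
290P = 2.5·(52070 − 290P) ⇒ 290P(1 + 2.5) = 2.5·52070
P = 2.5·52070 / (290·3.5) = 128.2512…

128.25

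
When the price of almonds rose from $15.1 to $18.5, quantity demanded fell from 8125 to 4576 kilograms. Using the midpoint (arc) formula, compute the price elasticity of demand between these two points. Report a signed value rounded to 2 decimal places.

-2.76

%ΔQ = (4576 − 8125) / [(8125 + 4576)/2] = -3549/6350.5 = -0.558853…
%ΔP = (18.5 − 15.1) / [(15.1 + 18.5)/2] = 3.4/16.8 = 0.202380…
Arc Ed = %ΔQ / %ΔP = (-3549/6350.5) / (3.4/16.8) = -2.7613…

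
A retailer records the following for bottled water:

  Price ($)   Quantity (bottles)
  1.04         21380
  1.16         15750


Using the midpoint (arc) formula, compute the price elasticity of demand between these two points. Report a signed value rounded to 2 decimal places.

-2.78

%ΔQ = (15750 − 21380) / [(21380 + 15750)/2] = -5630/18565 = -0.303258…
%ΔP = (1.16 − 1.04) / [(1.04 + 1.16)/2] = 0.12/1.1 = 0.109090…
Arc Ed = %ΔQ / %ΔP = (-5630/18565) / (0.12/1.1) = -2.7798…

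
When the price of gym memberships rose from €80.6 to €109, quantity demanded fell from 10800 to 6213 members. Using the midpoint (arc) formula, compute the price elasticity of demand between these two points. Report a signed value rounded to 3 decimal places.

%ΔQ = (6213 − 10800) / [(10800 + 6213)/2] = -4587/8506.5 = -0.539234…
%ΔP = (109 − 80.6) / [(80.6 + 109)/2] = 28.4/94.8 = 0.299578…
Arc Ed = %ΔQ / %ΔP = (-4587/8506.5) / (28.4/94.8) = -1.79998…

-1.800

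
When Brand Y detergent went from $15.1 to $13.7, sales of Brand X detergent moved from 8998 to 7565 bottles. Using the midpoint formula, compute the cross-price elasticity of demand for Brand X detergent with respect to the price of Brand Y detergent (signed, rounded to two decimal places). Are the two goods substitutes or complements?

%ΔQ_{Brand X detergent} = (7565 − 8998)/avg = -1433/8281.5 = -0.173036…
%ΔP_{Brand Y detergent} = (13.7 − 15.1)/avg = -1.4/14.4 = -0.097222…
E_cross = (-1433/8281.5) / (-1.4/14.4) = 1.7798…
E_cross > 0 ⇒ the goods are substitutes.

1.78; substitutes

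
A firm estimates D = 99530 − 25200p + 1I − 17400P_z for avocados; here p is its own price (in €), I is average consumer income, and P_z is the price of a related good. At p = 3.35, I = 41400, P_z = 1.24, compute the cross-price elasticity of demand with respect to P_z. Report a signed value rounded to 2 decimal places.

At the given values, D = 99530 − 25200(3.35) + 1(41400) − 17400(1.24) = 34934.
∂D/∂P_z = -17400.
E = (-17400) × (1.24/34934) = -0.6176…

-0.62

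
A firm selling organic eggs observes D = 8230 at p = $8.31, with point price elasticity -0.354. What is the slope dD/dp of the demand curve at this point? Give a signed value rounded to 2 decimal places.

-350.59

Ed = (dD/dp)·(p/D) ⇒ dD/dp = Ed·D/p = (-0.354)·8230/8.31 = -350.5920…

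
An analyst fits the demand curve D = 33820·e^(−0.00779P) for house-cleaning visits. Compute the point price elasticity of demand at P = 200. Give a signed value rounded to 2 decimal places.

dD/dP = −0.00779·D = -55.4728. At P = 200, D = 7121.03.
Ed = (dD/dP)·(P/D) = (-55.4728) × (200/7121.03) = -1.558

-1.56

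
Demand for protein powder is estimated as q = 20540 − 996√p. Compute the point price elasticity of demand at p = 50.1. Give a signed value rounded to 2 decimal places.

-0.26

dq/dp = −996/(2√p) = -70.3575. At p = 50.1, q = 13490.2.
Ed = (dq/dp)·(p/q) = (-70.3575) × (50.1/13490.2) = -0.2612…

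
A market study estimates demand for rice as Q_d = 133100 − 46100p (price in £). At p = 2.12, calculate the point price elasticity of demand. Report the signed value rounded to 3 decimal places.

-2.763

dQ_d/dp = −46100. At p = 2.12, Q_d = 133100 − 46100(2.12) = 35368.
Ed = (dQ_d/dp)·(p/Q_d) = −46100 × (2.12/35368) = -2.76328…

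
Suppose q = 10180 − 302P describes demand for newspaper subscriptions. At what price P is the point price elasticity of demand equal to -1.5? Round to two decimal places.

20.23

Ed = −302P/(10180 − 302P). Set this equal to -1.5:
302P = 1.5·(10180 − 302P) ⇒ 302P(1 + 1.5) = 1.5·10180
P = 1.5·10180 / (302·2.5) = 20.2251…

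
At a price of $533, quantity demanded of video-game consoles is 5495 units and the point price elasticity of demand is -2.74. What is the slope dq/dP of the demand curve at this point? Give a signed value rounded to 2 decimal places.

Ed = (dq/dP)·(P/q) ⇒ dq/dP = Ed·q/P = (-2.74)·5495/533 = -28.2482…

-28.25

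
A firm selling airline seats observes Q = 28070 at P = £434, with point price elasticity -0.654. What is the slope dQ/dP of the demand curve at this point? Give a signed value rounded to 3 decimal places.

-42.299

Ed = (dQ/dP)·(P/Q) ⇒ dQ/dP = Ed·Q/P = (-0.654)·28070/434 = -42.29903…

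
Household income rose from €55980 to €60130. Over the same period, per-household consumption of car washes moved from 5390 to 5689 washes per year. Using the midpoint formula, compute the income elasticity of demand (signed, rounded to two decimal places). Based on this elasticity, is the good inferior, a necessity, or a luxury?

%ΔQ = (5689 − 5390)/[( 5390 + 5689)/2] = 299/5539.5 = 0.053975…
%ΔIncome = (60130 − 55980)/[( 55980 + 60130)/2] = 4150/58055 = 0.071483…
E_income = (299/5539.5) / (4150/58055) = 0.7550…
0 < E_income < 1 ⇒ normal good, necessity.

0.76; necessity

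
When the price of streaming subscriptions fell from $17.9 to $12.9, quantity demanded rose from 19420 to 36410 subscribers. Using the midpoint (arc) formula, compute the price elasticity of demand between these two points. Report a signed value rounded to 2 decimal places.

%ΔQ = (36410 − 19420) / [(19420 + 36410)/2] = 16990/27915 = 0.608633…
%ΔP = (12.9 − 17.9) / [(17.9 + 12.9)/2] = -5/15.4 = -0.324675…
Arc Ed = %ΔQ / %ΔP = (16990/27915) / (-5/15.4) = -1.8745…

-1.87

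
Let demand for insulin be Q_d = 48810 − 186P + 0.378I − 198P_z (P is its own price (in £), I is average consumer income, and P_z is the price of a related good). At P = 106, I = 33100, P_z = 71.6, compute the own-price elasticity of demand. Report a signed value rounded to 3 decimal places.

At the given values, Q_d = 48810 − 186(106) + 0.378(33100) − 198(71.6) = 27429.
∂Q_d/∂P = −186.
E = (-186) × (106/27429) = -0.71880…

-0.719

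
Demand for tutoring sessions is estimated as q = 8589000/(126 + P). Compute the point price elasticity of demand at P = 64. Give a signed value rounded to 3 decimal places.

dq/dP = −8589000/(126 + P)² = -237.922. At P = 64, q = 45205.3.
Ed = (dq/dP)·(P/q) = (-237.922) × (64/45205.3) = -0.33684…

-0.337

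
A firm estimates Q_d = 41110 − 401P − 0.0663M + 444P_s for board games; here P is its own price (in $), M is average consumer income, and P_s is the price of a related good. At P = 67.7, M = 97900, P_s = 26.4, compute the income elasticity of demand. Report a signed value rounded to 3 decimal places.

-0.338

At the given values, Q_d = 41110 − 401(67.7) − 0.0663(97900) + 444(26.4) = 19193.13.
∂Q_d/∂M = -0.0663.
E = (-0.0663) × (97900/19193.13) = -0.33818…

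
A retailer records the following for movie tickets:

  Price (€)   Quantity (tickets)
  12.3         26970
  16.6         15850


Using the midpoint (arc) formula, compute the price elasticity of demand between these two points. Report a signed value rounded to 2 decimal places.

%ΔQ = (15850 − 26970) / [(26970 + 15850)/2] = -11120/21410 = -0.519383…
%ΔP = (16.6 − 12.3) / [(12.3 + 16.6)/2] = 4.3/14.45 = 0.297577…
Arc Ed = %ΔQ / %ΔP = (-11120/21410) / (4.3/14.45) = -1.7453…

-1.75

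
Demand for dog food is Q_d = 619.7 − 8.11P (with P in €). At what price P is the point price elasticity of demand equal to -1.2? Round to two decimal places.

Ed = −8.11P/(619.7 − 8.11P). Set this equal to -1.2:
8.11P = 1.2·(619.7 − 8.11P) ⇒ 8.11P(1 + 1.2) = 1.2·619.7
P = 1.2·619.7 / (8.11·2.2) = 41.6791…

41.68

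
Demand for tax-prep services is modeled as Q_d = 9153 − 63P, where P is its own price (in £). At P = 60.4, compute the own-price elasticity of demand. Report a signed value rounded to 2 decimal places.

-0.71

At the given values, Q_d = 9153 − 63(60.4) = 5347.8.
∂Q_d/∂P = −63.
E = (-63) × (60.4/5347.8) = -0.7115…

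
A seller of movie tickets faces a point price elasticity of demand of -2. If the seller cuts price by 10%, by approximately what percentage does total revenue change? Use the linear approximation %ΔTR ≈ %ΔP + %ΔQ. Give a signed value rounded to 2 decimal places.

+10.00%

%ΔQ ≈ Ed × %ΔP = (-2) × (-10%) = +20.0000%
%ΔTR ≈ %ΔP + %ΔQ = (-10%) + (+20.0000%) = +10.0000%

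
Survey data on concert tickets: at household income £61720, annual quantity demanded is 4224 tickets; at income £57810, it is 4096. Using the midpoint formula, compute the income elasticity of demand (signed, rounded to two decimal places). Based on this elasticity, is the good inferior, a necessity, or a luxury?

0.47; necessity

%ΔQ = (4096 − 4224)/[( 4224 + 4096)/2] = -128/4160 = -0.030769…
%ΔIncome = (57810 − 61720)/[( 61720 + 57810)/2] = -3910/59765 = -0.065422…
E_income = (-128/4160) / (-3910/59765) = 0.4703…
0 < E_income < 1 ⇒ normal good, necessity.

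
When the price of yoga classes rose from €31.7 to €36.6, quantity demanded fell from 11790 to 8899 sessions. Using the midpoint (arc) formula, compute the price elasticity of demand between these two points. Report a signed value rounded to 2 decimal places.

%ΔQ = (8899 − 11790) / [(11790 + 8899)/2] = -2891/10344.5 = -0.279472…
%ΔP = (36.6 − 31.7) / [(31.7 + 36.6)/2] = 4.9/34.15 = 0.143484…
Arc Ed = %ΔQ / %ΔP = (-2891/10344.5) / (4.9/34.15) = -1.9477…

-1.95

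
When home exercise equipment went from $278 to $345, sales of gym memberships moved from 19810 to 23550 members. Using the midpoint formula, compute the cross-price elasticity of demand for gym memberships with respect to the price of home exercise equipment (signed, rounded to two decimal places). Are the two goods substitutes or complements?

%ΔQ_{gym memberships} = (23550 − 19810)/avg = 3740/21680 = 0.172509…
%ΔP_{home exercise equipment} = (345 − 278)/avg = 67/311.5 = 0.215088…
E_cross = (3740/21680) / (67/311.5) = 0.8020…
E_cross > 0 ⇒ the goods are substitutes.

0.80; substitutes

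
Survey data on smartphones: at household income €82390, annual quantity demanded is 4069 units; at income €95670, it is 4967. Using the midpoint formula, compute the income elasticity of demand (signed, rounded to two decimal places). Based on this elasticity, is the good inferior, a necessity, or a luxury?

%ΔQ = (4967 − 4069)/[( 4069 + 4967)/2] = 898/4518 = 0.198760…
%ΔIncome = (95670 − 82390)/[( 82390 + 95670)/2] = 13280/89030 = 0.149163…
E_income = (898/4518) / (13280/89030) = 1.3325…
E_income > 1 ⇒ normal good, luxury.

1.33; luxury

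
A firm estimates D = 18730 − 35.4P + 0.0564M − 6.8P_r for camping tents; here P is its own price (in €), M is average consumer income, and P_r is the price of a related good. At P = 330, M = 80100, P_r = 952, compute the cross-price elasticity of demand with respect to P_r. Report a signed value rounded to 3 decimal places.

At the given values, D = 18730 − 35.4(330) + 0.0564(80100) − 6.8(952) = 5092.04.
∂D/∂P_r = -6.8.
E = (-6.8) × (952/5092.04) = -1.27131…

-1.271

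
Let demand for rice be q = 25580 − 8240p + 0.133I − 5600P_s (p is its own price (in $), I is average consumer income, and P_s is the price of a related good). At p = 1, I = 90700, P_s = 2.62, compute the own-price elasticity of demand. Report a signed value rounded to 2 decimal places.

-0.56

At the given values, q = 25580 − 8240(1) + 0.133(90700) − 5600(2.62) = 14731.1.
∂q/∂p = −8240.
E = (-8240) × (1/14731.1) = -0.5593…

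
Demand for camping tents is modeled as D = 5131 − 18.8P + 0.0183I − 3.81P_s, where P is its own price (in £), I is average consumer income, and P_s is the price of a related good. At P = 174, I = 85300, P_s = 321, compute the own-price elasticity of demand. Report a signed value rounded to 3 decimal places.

At the given values, D = 5131 − 18.8(174) + 0.0183(85300) − 3.81(321) = 2197.78.
∂D/∂P = −18.8.
E = (-18.8) × (174/2197.78) = -1.48841…

-1.488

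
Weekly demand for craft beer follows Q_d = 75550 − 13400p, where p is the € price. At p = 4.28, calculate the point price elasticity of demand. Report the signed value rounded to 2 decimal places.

-3.15

dQ_d/dp = −13400. At p = 4.28, Q_d = 75550 − 13400(4.28) = 18198.
Ed = (dQ_d/dp)·(p/Q_d) = −13400 × (4.28/18198) = -3.1515…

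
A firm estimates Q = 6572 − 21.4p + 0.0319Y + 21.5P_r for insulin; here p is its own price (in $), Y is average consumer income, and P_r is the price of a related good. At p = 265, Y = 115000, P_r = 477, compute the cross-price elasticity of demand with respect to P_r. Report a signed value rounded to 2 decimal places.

0.69

At the given values, Q = 6572 − 21.4(265) + 0.0319(115000) + 21.5(477) = 14825.
∂Q/∂P_r = 21.5.
E = (21.5) × (477/14825) = 0.6917…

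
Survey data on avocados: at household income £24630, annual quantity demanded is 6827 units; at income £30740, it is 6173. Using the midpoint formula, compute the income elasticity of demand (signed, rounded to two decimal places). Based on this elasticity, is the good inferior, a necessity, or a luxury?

%ΔQ = (6173 − 6827)/[( 6827 + 6173)/2] = -654/6500 = -0.100615…
%ΔIncome = (30740 − 24630)/[( 24630 + 30740)/2] = 6110/27685 = 0.220697…
E_income = (-654/6500) / (6110/27685) = -0.4558…
E_income < 0 ⇒ inferior good.

-0.46; inferior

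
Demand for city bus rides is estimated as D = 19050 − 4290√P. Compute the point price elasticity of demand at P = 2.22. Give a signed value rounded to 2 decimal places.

-0.25

dD/dP = −4290/(2√P) = -1439.63. At P = 2.22, D = 12658.
Ed = (dD/dP)·(P/D) = (-1439.63) × (2.22/12658) = -0.2524…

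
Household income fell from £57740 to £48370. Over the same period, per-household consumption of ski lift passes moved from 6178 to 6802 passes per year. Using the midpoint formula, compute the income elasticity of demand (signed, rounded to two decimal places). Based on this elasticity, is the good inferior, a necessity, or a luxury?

-0.54; inferior

%ΔQ = (6802 − 6178)/[( 6178 + 6802)/2] = 624/6490 = 0.096147…
%ΔIncome = (48370 − 57740)/[( 57740 + 48370)/2] = -9370/53055 = -0.176609…
E_income = (624/6490) / (-9370/53055) = -0.5444…
E_income < 0 ⇒ inferior good.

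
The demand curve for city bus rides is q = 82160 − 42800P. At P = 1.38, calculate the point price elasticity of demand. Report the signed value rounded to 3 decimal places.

dq/dP = −42800. At P = 1.38, q = 82160 − 42800(1.38) = 23096.
Ed = (dq/dP)·(P/q) = −42800 × (1.38/23096) = -2.55732…

-2.557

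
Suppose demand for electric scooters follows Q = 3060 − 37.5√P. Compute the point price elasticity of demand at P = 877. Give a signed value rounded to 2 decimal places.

-0.28

dQ/dP = −37.5/(2√P) = -0.633143. At P = 877, Q = 1949.47.
Ed = (dQ/dP)·(P/Q) = (-0.633143) × (877/1949.47) = -0.2848…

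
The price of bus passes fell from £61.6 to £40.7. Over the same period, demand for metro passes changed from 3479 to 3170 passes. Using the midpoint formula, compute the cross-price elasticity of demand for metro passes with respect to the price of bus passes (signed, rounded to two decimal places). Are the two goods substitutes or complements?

%ΔQ_{metro passes} = (3170 − 3479)/avg = -309/3324.5 = -0.092946…
%ΔP_{bus passes} = (40.7 − 61.6)/avg = -20.9/51.15 = -0.408602…
E_cross = (-309/3324.5) / (-20.9/51.15) = 0.2274…
E_cross > 0 ⇒ the goods are substitutes.

0.23; substitutes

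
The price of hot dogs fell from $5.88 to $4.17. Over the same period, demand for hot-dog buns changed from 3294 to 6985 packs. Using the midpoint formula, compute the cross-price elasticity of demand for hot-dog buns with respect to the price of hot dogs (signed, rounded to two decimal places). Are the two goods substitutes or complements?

-2.11; complements

%ΔQ_{hot-dog buns} = (6985 − 3294)/avg = 3691/5139.5 = 0.718163…
%ΔP_{hot dogs} = (4.17 − 5.88)/avg = -1.71/5.025 = -0.340298…
E_cross = (3691/5139.5) / (-1.71/5.025) = -2.1103…
E_cross < 0 ⇒ the goods are complements.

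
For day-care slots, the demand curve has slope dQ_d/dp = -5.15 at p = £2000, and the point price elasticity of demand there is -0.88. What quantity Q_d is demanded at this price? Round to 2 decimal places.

11704.55

Ed = (dQ_d/dp)·(p/Q_d) ⇒ Q_d = (dQ_d/dp)·p/Ed = (-5.15)·2000/(-0.88) = 11704.5454…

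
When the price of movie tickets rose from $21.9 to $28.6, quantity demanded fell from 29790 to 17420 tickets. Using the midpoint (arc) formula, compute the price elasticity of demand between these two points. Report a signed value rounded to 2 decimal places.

-1.97

%ΔQ = (17420 − 29790) / [(29790 + 17420)/2] = -12370/23605 = -0.524041…
%ΔP = (28.6 − 21.9) / [(21.9 + 28.6)/2] = 6.7/25.25 = 0.265346…
Arc Ed = %ΔQ / %ΔP = (-12370/23605) / (6.7/25.25) = -1.9749…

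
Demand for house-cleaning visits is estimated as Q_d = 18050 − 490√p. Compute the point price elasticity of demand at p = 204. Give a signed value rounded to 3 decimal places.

dQ_d/dp = −490/(2√p) = -17.1534. At p = 204, Q_d = 11051.4.
Ed = (dQ_d/dp)·(p/Q_d) = (-17.1534) × (204/11051.4) = -0.31663…

-0.317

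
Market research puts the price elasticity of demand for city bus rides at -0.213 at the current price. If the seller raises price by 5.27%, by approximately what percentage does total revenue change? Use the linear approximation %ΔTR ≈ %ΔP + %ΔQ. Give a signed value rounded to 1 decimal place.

%ΔQ ≈ Ed × %ΔP = (-0.213) × (+5.27%) = -1.1225%
%ΔTR ≈ %ΔP + %ΔQ = (+5.27%) + (-1.1225%) = +4.1475%

+4.1%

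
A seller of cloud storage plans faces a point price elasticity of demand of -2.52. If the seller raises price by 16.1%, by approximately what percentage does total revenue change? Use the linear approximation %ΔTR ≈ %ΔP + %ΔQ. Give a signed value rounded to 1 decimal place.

-24.5%

%ΔQ ≈ Ed × %ΔP = (-2.52) × (+16.1%) = -40.5720%
%ΔTR ≈ %ΔP + %ΔQ = (+16.1%) + (-40.5720%) = -24.4720%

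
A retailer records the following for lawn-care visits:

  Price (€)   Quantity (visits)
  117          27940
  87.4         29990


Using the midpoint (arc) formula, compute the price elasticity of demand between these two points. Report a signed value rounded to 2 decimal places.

%ΔQ = (29990 − 27940) / [(27940 + 29990)/2] = 2050/28965 = 0.070775…
%ΔP = (87.4 − 117) / [(117 + 87.4)/2] = -29.6/102.2 = -0.289628…
Arc Ed = %ΔQ / %ΔP = (2050/28965) / (-29.6/102.2) = -0.2443…

-0.24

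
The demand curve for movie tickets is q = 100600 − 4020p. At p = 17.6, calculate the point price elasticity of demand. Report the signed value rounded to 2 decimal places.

-2.37

dq/dp = −4020. At p = 17.6, q = 100600 − 4020(17.6) = 29848.
Ed = (dq/dp)·(p/q) = −4020 × (17.6/29848) = -2.3704…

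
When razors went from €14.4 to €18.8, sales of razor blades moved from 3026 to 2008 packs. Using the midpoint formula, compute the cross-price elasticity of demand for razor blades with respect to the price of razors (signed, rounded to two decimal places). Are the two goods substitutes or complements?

-1.53; complements

%ΔQ_{razor blades} = (2008 − 3026)/avg = -1018/2517 = -0.404449…
%ΔP_{razors} = (18.8 − 14.4)/avg = 4.4/16.6 = 0.265060…
E_cross = (-1018/2517) / (4.4/16.6) = -1.5258…
E_cross < 0 ⇒ the goods are complements.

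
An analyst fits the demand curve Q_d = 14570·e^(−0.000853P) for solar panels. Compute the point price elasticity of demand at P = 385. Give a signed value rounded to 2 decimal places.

dQ_d/dP = −0.000853·Q_d = -8.9492. At P = 385, Q_d = 10491.4.
Ed = (dQ_d/dP)·(P/Q_d) = (-8.9492) × (385/10491.4) = -0.3284…

-0.33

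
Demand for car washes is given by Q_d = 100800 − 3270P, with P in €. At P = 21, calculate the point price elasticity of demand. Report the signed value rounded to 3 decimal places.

dQ_d/dP = −3270. At P = 21, Q_d = 100800 − 3270(21) = 32130.
Ed = (dQ_d/dP)·(P/Q_d) = −3270 × (21/32130) = -2.13725…

-2.137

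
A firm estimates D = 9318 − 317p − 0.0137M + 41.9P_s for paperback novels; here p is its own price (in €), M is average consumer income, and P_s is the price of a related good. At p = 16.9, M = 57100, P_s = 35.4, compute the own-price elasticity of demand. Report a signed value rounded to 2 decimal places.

-1.15

At the given values, D = 9318 − 317(16.9) − 0.0137(57100) + 41.9(35.4) = 4661.69.
∂D/∂p = −317.
E = (-317) × (16.9/4661.69) = -1.1492…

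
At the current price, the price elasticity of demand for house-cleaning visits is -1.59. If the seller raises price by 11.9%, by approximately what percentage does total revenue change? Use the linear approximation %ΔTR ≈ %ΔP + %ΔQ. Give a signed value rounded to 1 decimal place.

%ΔQ ≈ Ed × %ΔP = (-1.59) × (+11.9%) = -18.9210%
%ΔTR ≈ %ΔP + %ΔQ = (+11.9%) + (-18.9210%) = -7.0210%

-7.0%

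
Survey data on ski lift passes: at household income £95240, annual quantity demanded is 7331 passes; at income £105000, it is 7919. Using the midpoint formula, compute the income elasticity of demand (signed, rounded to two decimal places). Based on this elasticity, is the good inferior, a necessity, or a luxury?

0.79; necessity

%ΔQ = (7919 − 7331)/[( 7331 + 7919)/2] = 588/7625 = 0.077114…
%ΔIncome = (105000 − 95240)/[( 95240 + 105000)/2] = 9760/100120 = 0.097483…
E_income = (588/7625) / (9760/100120) = 0.7910…
0 < E_income < 1 ⇒ normal good, necessity.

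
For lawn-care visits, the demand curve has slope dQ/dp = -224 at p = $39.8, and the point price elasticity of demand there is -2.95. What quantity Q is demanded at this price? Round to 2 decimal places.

Ed = (dQ/dp)·(p/Q) ⇒ Q = (dQ/dp)·p/Ed = (-224)·39.8/(-2.95) = 3022.1016…

3022.10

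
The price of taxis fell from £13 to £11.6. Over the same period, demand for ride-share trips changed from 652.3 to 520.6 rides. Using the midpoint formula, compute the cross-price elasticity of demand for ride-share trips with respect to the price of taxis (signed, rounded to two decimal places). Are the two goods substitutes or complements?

%ΔQ_{ride-share trips} = (520.6 − 652.3)/avg = -131.7/586.45 = -0.224571…
%ΔP_{taxis} = (11.6 − 13)/avg = -1.4/12.3 = -0.113821…
E_cross = (-131.7/586.45) / (-1.4/12.3) = 1.9730…
E_cross > 0 ⇒ the goods are substitutes.

1.97; substitutes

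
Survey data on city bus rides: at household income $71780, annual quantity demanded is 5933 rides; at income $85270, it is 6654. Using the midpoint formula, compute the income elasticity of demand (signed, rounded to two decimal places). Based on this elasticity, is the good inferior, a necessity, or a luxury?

%ΔQ = (6654 − 5933)/[( 5933 + 6654)/2] = 721/6293.5 = 0.114562…
%ΔIncome = (85270 − 71780)/[( 71780 + 85270)/2] = 13490/78525 = 0.171792…
E_income = (721/6293.5) / (13490/78525) = 0.6668…
0 < E_income < 1 ⇒ normal good, necessity.

0.67; necessity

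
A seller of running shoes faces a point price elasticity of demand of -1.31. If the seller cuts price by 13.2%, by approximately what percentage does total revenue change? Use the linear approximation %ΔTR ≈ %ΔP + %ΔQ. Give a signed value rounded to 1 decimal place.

%ΔQ ≈ Ed × %ΔP = (-1.31) × (-13.2%) = +17.2920%
%ΔTR ≈ %ΔP + %ΔQ = (-13.2%) + (+17.2920%) = +4.0920%

+4.1%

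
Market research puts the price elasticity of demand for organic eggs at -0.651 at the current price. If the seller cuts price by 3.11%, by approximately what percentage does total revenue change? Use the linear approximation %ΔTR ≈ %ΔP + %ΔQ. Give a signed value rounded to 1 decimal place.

%ΔQ ≈ Ed × %ΔP = (-0.651) × (-3.11%) = +2.0246%
%ΔTR ≈ %ΔP + %ΔQ = (-3.11%) + (+2.0246%) = -1.0854%

-1.1%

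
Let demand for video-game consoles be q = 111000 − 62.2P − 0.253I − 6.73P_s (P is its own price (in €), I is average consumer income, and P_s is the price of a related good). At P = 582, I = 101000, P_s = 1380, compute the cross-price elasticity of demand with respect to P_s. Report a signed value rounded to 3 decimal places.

At the given values, q = 111000 − 62.2(582) − 0.253(101000) − 6.73(1380) = 39959.2.
∂q/∂P_s = -6.73.
E = (-6.73) × (1380/39959.2) = -0.23242…

-0.232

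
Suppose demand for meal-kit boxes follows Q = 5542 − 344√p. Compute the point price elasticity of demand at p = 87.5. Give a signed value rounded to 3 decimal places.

dQ/dp = −344/(2√p) = -18.3876. At p = 87.5, Q = 2324.17.
Ed = (dQ/dp)·(p/Q) = (-18.3876) × (87.5/2324.17) = -0.69225…

-0.692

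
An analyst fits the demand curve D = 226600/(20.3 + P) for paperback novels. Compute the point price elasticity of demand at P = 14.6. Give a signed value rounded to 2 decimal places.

-0.42

dD/dP = −226600/(20.3 + P)² = -186.041. At P = 14.6, D = 6492.84.
Ed = (dD/dP)·(P/D) = (-186.041) × (14.6/6492.84) = -0.4183…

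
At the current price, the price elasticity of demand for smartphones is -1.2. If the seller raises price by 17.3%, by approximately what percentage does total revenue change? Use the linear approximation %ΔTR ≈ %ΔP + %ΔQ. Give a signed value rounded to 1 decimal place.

%ΔQ ≈ Ed × %ΔP = (-1.2) × (+17.3%) = -20.7600%
%ΔTR ≈ %ΔP + %ΔQ = (+17.3%) + (-20.7600%) = -3.4600%

-3.5%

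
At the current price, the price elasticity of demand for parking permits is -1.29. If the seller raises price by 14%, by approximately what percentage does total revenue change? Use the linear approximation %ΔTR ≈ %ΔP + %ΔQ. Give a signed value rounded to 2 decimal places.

-4.06%

%ΔQ ≈ Ed × %ΔP = (-1.29) × (+14%) = -18.0600%
%ΔTR ≈ %ΔP + %ΔQ = (+14%) + (-18.0600%) = -4.0600%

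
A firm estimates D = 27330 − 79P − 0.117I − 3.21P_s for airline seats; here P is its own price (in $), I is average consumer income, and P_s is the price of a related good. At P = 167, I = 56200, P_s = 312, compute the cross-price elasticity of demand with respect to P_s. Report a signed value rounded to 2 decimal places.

-0.15

At the given values, D = 27330 − 79(167) − 0.117(56200) − 3.21(312) = 6560.08.
∂D/∂P_s = -3.21.
E = (-3.21) × (312/6560.08) = -0.1526…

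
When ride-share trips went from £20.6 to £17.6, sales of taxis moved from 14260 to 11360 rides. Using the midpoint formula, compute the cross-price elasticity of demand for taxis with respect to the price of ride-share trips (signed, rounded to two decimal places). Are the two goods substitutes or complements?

%ΔQ_{taxis} = (11360 − 14260)/avg = -2900/12810 = -0.226385…
%ΔP_{ride-share trips} = (17.6 − 20.6)/avg = -3/19.1 = -0.157068…
E_cross = (-2900/12810) / (-3/19.1) = 1.4413…
E_cross > 0 ⇒ the goods are substitutes.

1.44; substitutes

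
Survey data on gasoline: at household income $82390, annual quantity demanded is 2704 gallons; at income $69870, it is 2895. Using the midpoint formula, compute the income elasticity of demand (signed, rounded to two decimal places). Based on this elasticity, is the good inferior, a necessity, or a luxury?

-0.41; inferior

%ΔQ = (2895 − 2704)/[( 2704 + 2895)/2] = 191/2799.5 = 0.068226…
%ΔIncome = (69870 − 82390)/[( 82390 + 69870)/2] = -12520/76130 = -0.164455…
E_income = (191/2799.5) / (-12520/76130) = -0.4148…
E_income < 0 ⇒ inferior good.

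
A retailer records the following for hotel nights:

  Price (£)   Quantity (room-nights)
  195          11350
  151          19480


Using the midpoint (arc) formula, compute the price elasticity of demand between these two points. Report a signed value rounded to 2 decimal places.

%ΔQ = (19480 − 11350) / [(11350 + 19480)/2] = 8130/15415 = 0.527408…
%ΔP = (151 − 195) / [(195 + 151)/2] = -44/173 = -0.254335…
Arc Ed = %ΔQ / %ΔP = (8130/15415) / (-44/173) = -2.0736…

-2.07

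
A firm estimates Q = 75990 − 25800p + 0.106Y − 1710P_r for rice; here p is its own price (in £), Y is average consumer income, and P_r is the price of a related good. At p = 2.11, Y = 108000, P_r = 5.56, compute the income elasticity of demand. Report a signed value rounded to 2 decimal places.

At the given values, Q = 75990 − 25800(2.11) + 0.106(108000) − 1710(5.56) = 23492.4.
∂Q/∂Y = 0.106.
E = (0.106) × (108000/23492.4) = 0.4873…

0.49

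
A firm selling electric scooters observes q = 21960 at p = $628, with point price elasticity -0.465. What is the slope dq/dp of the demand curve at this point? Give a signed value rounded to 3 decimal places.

-16.260

Ed = (dq/dp)·(p/q) ⇒ dq/dp = Ed·q/p = (-0.465)·21960/628 = -16.26019…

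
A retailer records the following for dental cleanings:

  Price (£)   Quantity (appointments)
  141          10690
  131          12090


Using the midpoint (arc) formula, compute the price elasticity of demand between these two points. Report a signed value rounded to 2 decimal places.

%ΔQ = (12090 − 10690) / [(10690 + 12090)/2] = 1400/11390 = 0.122914…
%ΔP = (131 − 141) / [(141 + 131)/2] = -10/136 = -0.073529…
Arc Ed = %ΔQ / %ΔP = (1400/11390) / (-10/136) = -1.6716…

-1.67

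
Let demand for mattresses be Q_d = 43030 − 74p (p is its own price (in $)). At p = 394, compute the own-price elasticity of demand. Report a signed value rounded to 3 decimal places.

At the given values, Q_d = 43030 − 74(394) = 13874.
∂Q_d/∂p = −74.
E = (-74) × (394/13874) = -2.10148…

-2.101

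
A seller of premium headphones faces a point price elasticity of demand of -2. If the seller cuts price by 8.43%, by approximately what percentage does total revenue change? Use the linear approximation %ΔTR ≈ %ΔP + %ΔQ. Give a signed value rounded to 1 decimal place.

%ΔQ ≈ Ed × %ΔP = (-2) × (-8.43%) = +16.8600%
%ΔTR ≈ %ΔP + %ΔQ = (-8.43%) + (+16.8600%) = +8.4300%

+8.4%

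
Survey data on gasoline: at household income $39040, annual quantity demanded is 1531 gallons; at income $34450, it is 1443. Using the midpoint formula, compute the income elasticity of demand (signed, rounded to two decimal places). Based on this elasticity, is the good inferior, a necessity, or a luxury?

%ΔQ = (1443 − 1531)/[( 1531 + 1443)/2] = -88/1487 = -0.059179…
%ΔIncome = (34450 − 39040)/[( 39040 + 34450)/2] = -4590/36745 = -0.124914…
E_income = (-88/1487) / (-4590/36745) = 0.4737…
0 < E_income < 1 ⇒ normal good, necessity.

0.47; necessity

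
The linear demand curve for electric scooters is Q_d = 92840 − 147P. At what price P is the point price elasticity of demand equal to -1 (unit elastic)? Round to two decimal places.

315.78

Ed = −147P/(92840 − 147P). Set this equal to -1:
147P = 1·(92840 − 147P) ⇒ 147P(1 + 1) = 1·92840
P = 1·92840 / (147·2) = 315.7823…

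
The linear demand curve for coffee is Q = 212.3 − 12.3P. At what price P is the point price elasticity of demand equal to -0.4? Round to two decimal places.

4.93

Ed = −12.3P/(212.3 − 12.3P). Set this equal to -0.4:
12.3P = 0.4·(212.3 − 12.3P) ⇒ 12.3P(1 + 0.4) = 0.4·212.3
P = 0.4·212.3 / (12.3·1.4) = 4.9314…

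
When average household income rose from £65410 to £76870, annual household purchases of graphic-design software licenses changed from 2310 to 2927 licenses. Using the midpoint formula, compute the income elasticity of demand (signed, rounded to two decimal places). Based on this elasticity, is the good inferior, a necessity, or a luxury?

1.46; luxury

%ΔQ = (2927 − 2310)/[( 2310 + 2927)/2] = 617/2618.5 = 0.235631…
%ΔIncome = (76870 − 65410)/[( 65410 + 76870)/2] = 11460/71140 = 0.161090…
E_income = (617/2618.5) / (11460/71140) = 1.4627…
E_income > 1 ⇒ normal good, luxury.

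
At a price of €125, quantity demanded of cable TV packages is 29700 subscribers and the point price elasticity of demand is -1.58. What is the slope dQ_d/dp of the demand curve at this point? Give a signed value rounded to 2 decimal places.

Ed = (dQ_d/dp)·(p/Q_d) ⇒ dQ_d/dp = Ed·Q_d/p = (-1.58)·29700/125 = -375.408

-375.41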